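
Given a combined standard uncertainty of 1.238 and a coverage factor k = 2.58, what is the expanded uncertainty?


U = k * uc
U = 2.58 * 1.238
U = 3.1940

3.1940


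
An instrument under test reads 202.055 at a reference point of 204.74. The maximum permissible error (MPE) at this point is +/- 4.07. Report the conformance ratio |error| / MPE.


e = indication - reference = 202.055 - 204.74 = -2.6850
|e| = 2.6850
ratio = |e| / MPE = 2.6850 / 4.07
ratio = 0.6597

0.6597


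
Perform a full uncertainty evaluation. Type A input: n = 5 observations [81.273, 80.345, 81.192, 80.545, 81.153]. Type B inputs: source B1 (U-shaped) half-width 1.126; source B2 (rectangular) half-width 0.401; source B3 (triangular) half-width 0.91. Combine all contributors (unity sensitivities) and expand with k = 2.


mean = (81.273 + 80.345 + 81.192 + 80.545 + 81.153) / 5 = 80.9016
s = sqrt(sum((x - mean)^2)/(n-1)) = 0.42498212
u_A = s / sqrt(n) = 0.42498212 / sqrt(5) = 0.19005778
u_B1 = 1.126 / sqrt(2) = 0.79620224
u_B2 = 0.401 / sqrt(3) = 0.23151746
u_B3 = 0.91 / sqrt(6) = 0.37150594
uc = sqrt(0.19005778^2 + 0.79620224^2 + 0.23151746^2 + 0.37150594^2) = 0.92826557
U = k * uc = 2 * 0.92826557
U = 1.8565

1.8565


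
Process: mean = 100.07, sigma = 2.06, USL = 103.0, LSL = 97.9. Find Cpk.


Cpu = (USL - mean) / (3*sigma) = (103.0 - 100.07) / (3*2.06) = 0.4741
Cpl = (mean - LSL) / (3*sigma) = (100.07 - 97.9) / (3*2.06) = 0.3511
Cpk = min(Cpu, Cpl) = 0.3511

0.3511


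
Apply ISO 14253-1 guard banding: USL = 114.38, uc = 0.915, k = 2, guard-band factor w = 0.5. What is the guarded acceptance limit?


U = k * uc = 2 * 0.915 = 1.83
guard band g = w * U = 0.5 * 1.83 = 0.915
AL = USL - g = 114.38 - 0.915
AL = 113.4650

113.4650


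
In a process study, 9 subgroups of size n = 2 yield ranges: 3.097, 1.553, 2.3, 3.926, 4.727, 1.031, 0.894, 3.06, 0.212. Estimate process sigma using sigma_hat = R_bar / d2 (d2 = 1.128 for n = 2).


R_bar = (3.097 + 1.553 + 2.3 + 3.926 + 4.727 + 1.031 + 0.894 + 3.06 + 0.212) / 9
R_bar = 20.8 / 9 = 2.3111111
sigma_hat = R_bar / d2 = 2.3111111 / 1.128 = 2.0489

2.0489


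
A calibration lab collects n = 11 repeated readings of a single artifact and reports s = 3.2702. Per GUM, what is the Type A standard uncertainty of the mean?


u_A = s / sqrt(n)
u_A = 3.2702 / sqrt(11)
u_A = 3.2702 / 3.3166248
u_A = 0.9860

0.9860


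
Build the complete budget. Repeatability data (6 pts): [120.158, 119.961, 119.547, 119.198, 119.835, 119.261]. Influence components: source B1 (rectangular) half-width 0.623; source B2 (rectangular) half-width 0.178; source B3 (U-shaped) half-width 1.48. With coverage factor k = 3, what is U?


mean = (120.158 + 119.961 + 119.547 + 119.198 + 119.835 + 119.261) / 6 = 119.66
s = sqrt(sum((x - mean)^2)/(n-1)) = 0.38849556
u_A = s / sqrt(n) = 0.38849556 / sqrt(6) = 0.15860265
u_B1 = 0.623 / sqrt(3) = 0.35968922
u_B2 = 0.178 / sqrt(3) = 0.10276835
u_B3 = 1.48 / sqrt(2) = 1.046518
uc = sqrt(0.15860265^2 + 0.35968922^2 + 0.10276835^2 + 1.046518^2) = 1.1226275
U = k * uc = 3 * 1.1226275
U = 3.3679

3.3679


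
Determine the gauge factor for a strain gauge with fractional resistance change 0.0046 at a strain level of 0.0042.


GF = (dR/R) / epsilon
= 0.0046 / 0.0042
= 1.0952

1.0952


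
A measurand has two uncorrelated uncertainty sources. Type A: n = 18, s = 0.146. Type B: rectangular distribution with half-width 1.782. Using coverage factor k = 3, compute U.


u_A = s / sqrt(n) = 0.146 / sqrt(18) = 0.03441253
u_B = half_width / sqrt(3) = 1.782 / sqrt(3) = 1.0288382
uc = sqrt(u_A^2 + u_B^2) = sqrt(0.03441253^2 + 1.0288382^2) = 1.0294136
U = k * uc = 3 * 1.0294136
U = 3.0882

3.0882


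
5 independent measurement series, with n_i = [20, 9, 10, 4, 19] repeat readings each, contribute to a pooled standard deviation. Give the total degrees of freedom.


nu = sum_i (n_i - 1)
nu = ((20 - 1) + (9 - 1) + (10 - 1) + (4 - 1) + (19 - 1))
nu = 19 + 8 + 9 + 3 + 18
nu = 57

57


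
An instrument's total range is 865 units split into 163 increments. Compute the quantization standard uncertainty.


resolution = range / divisions
resolution = 865 / 163 = 5.3067485
u_res = resolution / (2*sqrt(3))
u_res = 5.3067485 / 3.4641016
u_res = 1.5319

1.5319


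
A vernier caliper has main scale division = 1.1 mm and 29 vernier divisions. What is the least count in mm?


LC = MSD / n_div
= 1.1 / 29
= 0.0379

0.0379


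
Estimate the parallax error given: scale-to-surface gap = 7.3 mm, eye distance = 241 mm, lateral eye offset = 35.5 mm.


error = h * offset / d
= 7.3 * 35.5 / 241
= 1.0753

1.0753


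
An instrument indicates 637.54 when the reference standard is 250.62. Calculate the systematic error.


Systematic error = measured - true
= 637.54 - 250.62
= 386.9200

386.9200


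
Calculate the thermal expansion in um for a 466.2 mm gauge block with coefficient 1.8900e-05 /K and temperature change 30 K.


dL = L * alpha * dT
= 466.2 * 1.8900e-05 * 30
= 0.2643354 mm
dL_um = 0.2643354 * 1000 = 264.3354 um

264.3354


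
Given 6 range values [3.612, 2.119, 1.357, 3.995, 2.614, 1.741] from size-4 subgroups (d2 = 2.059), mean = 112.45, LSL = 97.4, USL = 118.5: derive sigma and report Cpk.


R_bar = (3.612 + 2.119 + 1.357 + 3.995 + 2.614 + 1.741) / 6 = 2.573
sigma = R_bar / d2 = 2.573 / 2.059 = 1.2496357
Cp = (USL - LSL)/(6*sigma) = (118.5 - 97.4)/(6*1.2496357) = 2.8142
Cpu = (118.5 - 112.45)/(3*1.2496357) = 1.6138
Cpl = (112.45 - 97.4)/(3*1.2496357) = 4.0145
Cpk = min(Cpu, Cpl) = 1.6138

1.6138


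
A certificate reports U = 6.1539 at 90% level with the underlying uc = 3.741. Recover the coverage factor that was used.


k = U / uc
k = 6.1539 / 3.741
k = 1.645

1.645


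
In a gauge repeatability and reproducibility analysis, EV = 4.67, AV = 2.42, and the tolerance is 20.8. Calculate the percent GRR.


GRR = sqrt(EV^2 + AV^2) = sqrt(4.67^2 + 2.42^2) = 5.2597814
%GRR = GRR / tol * 100 = 5.2597814 / 20.8 * 100
%GRR = 25.2874

25.2874


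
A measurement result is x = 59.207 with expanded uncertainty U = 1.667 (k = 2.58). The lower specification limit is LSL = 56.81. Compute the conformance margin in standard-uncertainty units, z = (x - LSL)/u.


u = U / k = 1.667 / 2.58 = 0.64612403
margin = |LSL - x| = |56.81 - 59.207| = 2.397
z = margin / u = 2.397 / 0.64612403
z = 3.7098

3.7098


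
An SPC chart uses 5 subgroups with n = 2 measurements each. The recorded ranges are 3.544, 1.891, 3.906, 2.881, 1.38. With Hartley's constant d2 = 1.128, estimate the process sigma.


R_bar = (3.544 + 1.891 + 3.906 + 2.881 + 1.38) / 5
R_bar = 13.602 / 5 = 2.7204
sigma_hat = R_bar / d2 = 2.7204 / 1.128 = 2.4117

2.4117


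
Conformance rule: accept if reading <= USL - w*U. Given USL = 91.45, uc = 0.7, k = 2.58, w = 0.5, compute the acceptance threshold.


U = k * uc = 2.58 * 0.7 = 1.806
guard band g = w * U = 0.5 * 1.806 = 0.903
AL = USL - g = 91.45 - 0.903
AL = 90.5470

90.5470


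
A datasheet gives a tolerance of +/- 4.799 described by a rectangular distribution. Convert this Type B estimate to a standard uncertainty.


u_B = half_width / sqrt(3)
u_B = 4.799 / 1.7320508
u_B = 2.7707

2.7707


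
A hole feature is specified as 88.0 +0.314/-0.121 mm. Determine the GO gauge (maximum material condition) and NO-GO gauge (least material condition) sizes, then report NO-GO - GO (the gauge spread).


GO = nominal - lower_tol (smallest hole = maximum material condition)
GO = 88.0 - 0.121 = 87.879
NO-GO = nominal + upper_tol (largest hole = least material condition)
NO-GO = 88.0 + 0.314 = 88.314
spread = NO-GO - GO = 88.314 - 87.879 = 0.4350

0.4350


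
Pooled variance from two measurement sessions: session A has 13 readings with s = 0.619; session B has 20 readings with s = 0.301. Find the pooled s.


s_p = sqrt(((n1-1)*s1^2 + (n2-1)*s2^2) / (n1+n2-2))
numerator = (13-1)*0.619^2 + (20-1)*0.301^2 = 4.597932 + 1.721419 = 6.319351
denominator = 13 + 20 - 2 = 31
s_p^2 = 6.319351 / 31 = 0.20385003
s_p = sqrt(0.20385003) = 0.4515

0.4515


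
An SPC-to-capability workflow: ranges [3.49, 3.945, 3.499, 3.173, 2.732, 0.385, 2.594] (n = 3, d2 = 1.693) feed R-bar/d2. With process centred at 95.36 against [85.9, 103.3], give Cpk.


R_bar = (3.49 + 3.945 + 3.499 + 3.173 + 2.732 + 0.385 + 2.594) / 7 = 2.8311429
sigma = R_bar / d2 = 2.8311429 / 1.693 = 1.672264
Cp = (USL - LSL)/(6*sigma) = (103.3 - 85.9)/(6*1.672264) = 1.7342
Cpu = (103.3 - 95.36)/(3*1.672264) = 1.5827
Cpl = (95.36 - 85.9)/(3*1.672264) = 1.8857
Cpk = min(Cpu, Cpl) = 1.5827

1.5827


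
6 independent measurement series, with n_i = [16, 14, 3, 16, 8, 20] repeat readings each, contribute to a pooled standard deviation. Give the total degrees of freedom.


nu = sum_i (n_i - 1)
nu = ((16 - 1) + (14 - 1) + (3 - 1) + (16 - 1) + (8 - 1) + (20 - 1))
nu = 15 + 13 + 2 + 15 + 7 + 19
nu = 71

71


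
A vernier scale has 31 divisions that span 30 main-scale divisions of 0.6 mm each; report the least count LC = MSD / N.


LC = MSD / n_div
= 0.6 / 31
= 0.0194

0.0194


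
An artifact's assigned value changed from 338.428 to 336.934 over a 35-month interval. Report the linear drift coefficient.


rate = (v2 - v1) / months
= (336.934 - 338.428) / 35
= -1.4940 / 35
= -0.0427

-0.0427


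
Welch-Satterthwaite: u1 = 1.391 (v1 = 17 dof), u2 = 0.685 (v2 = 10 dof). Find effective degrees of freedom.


uc = sqrt(u1^2 + u2^2) = sqrt(1.391^2 + 0.685^2) = 1.550518
v_eff = uc^4 / (u1^4/v1 + u2^4/v2)
= 1.550518^4 / (1.391^4/17 + 0.685^4/10)
= 5.779726 / 0.24223865
v_eff = 23.8596

23.8596


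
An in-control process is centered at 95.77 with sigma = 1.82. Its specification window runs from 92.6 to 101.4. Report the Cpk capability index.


Cpu = (USL - mean) / (3*sigma) = (101.4 - 95.77) / (3*1.82) = 1.0311
Cpl = (mean - LSL) / (3*sigma) = (95.77 - 92.6) / (3*1.82) = 0.5806
Cpk = min(Cpu, Cpl) = 0.5806

0.5806


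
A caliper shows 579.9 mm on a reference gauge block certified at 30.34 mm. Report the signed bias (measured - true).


Systematic error = measured - true
= 579.9 - 30.34
= 549.5600

549.5600


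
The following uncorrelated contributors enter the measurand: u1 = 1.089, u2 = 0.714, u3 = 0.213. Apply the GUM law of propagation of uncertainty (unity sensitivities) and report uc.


uc = sqrt(1.089^2 + 0.714^2 + 0.213^2)
uc = sqrt(1.741086)
uc = 1.3195

1.3195


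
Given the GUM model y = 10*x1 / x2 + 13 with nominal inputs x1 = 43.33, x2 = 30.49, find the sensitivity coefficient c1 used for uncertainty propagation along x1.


y = 10*x1 / x2 + 13
dy/dx1 = 10/x2
Evaluate at x2 = 30.49: c1 = 10 / 30.49
c1 = 0.3280

0.3280


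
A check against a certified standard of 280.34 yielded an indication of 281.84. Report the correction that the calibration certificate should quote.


Correction = standard - reading
= 280.34 - 281.84
= -1.5000

-1.5000


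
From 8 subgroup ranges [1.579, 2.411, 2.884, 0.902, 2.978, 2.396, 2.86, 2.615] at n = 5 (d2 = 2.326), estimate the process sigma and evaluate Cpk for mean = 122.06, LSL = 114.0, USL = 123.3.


R_bar = (1.579 + 2.411 + 2.884 + 0.902 + 2.978 + 2.396 + 2.86 + 2.615) / 8 = 2.328125
sigma = R_bar / d2 = 2.328125 / 2.326 = 1.0009136
Cp = (USL - LSL)/(6*sigma) = (123.3 - 114.0)/(6*1.0009136) = 1.5486
Cpu = (123.3 - 122.06)/(3*1.0009136) = 0.4130
Cpl = (122.06 - 114.0)/(3*1.0009136) = 2.6842
Cpk = min(Cpu, Cpl) = 0.4130

0.4130


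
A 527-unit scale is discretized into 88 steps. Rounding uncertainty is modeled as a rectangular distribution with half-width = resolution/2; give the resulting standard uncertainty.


resolution = range / divisions
resolution = 527 / 88 = 5.9886364
u_res = resolution / (2*sqrt(3))
u_res = 5.9886364 / 3.4641016
u_res = 1.7288

1.7288


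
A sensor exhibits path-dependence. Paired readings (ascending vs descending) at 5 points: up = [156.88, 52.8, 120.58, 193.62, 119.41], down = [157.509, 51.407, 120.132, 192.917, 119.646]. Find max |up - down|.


|156.88 - 157.509| = 0.6290
|52.8 - 51.407| = 1.3930
|120.58 - 120.132| = 0.4480
|193.62 - 192.917| = 0.7030
|119.41 - 119.646| = 0.2360
hysteresis = max(diffs) = 1.3930

1.3930


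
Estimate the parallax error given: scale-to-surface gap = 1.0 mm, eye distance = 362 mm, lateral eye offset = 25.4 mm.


error = h * offset / d
= 1.0 * 25.4 / 362
= 0.0702

0.0702


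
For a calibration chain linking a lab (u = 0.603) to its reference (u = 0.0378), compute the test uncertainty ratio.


TUR = u_lab / u_ref
= 0.603 / 0.0378
= 15.9524

15.9524


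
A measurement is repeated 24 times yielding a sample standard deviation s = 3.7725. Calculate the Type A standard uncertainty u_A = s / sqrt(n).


u_A = s / sqrt(n)
u_A = 3.7725 / sqrt(24)
u_A = 3.7725 / 4.8989795
u_A = 0.7701

0.7701


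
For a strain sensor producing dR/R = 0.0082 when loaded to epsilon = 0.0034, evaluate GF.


GF = (dR/R) / epsilon
= 0.0082 / 0.0034
= 2.4118

2.4118


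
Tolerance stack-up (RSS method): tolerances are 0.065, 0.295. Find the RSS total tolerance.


RSS = sqrt(0.065^2 + 0.295^2)
= sqrt(0.09125)
= 0.3021

0.3021


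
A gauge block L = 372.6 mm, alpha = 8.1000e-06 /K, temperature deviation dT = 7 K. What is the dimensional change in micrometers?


dL = L * alpha * dT
= 372.6 * 8.1000e-06 * 7
= 0.0211264 mm
dL_um = 0.0211264 * 1000 = 21.1264 um

21.1264


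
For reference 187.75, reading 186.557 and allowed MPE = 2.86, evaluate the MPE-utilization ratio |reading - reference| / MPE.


e = indication - reference = 186.557 - 187.75 = -1.1930
|e| = 1.1930
ratio = |e| / MPE = 1.1930 / 2.86
ratio = 0.4171

0.4171


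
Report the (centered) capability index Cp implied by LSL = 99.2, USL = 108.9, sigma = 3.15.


Cp = (USL - LSL) / (6 * sigma)
= (108.9 - 99.2) / (6 * 3.15)
= 9.7000 / 18.9000
= 0.5132

0.5132


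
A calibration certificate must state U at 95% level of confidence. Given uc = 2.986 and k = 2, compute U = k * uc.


U = k * uc
U = 2 * 2.986
U = 5.9720

5.9720


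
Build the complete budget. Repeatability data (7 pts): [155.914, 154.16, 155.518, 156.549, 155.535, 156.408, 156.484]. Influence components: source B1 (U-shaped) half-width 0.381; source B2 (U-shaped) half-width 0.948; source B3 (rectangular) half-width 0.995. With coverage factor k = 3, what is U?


mean = (155.914 + 154.16 + 155.518 + 156.549 + 155.535 + 156.408 + 156.484) / 7 = 155.7954286
s = sqrt(sum((x - mean)^2)/(n-1)) = 0.84169667
u_A = s / sqrt(n) = 0.84169667 / sqrt(7) = 0.31813144
u_B1 = 0.381 / sqrt(2) = 0.26940768
u_B2 = 0.948 / sqrt(2) = 0.67033723
u_B3 = 0.995 / sqrt(3) = 0.57446352
uc = sqrt(0.31813144^2 + 0.26940768^2 + 0.67033723^2 + 0.57446352^2) = 0.97629322
U = k * uc = 3 * 0.97629322
U = 2.9289

2.9289


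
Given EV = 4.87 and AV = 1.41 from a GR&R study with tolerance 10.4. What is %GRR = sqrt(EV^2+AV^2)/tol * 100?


GRR = sqrt(EV^2 + AV^2) = sqrt(4.87^2 + 1.41^2) = 5.0700099
%GRR = GRR / tol * 100 = 5.0700099 / 10.4 * 100
%GRR = 48.7501

48.7501


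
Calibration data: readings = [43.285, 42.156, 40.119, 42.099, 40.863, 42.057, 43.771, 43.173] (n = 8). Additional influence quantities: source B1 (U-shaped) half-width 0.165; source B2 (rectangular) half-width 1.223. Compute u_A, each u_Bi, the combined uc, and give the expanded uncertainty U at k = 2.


mean = (43.285 + 42.156 + 40.119 + 42.099 + 40.863 + 42.057 + 43.771 + 43.173) / 8 = 42.190375
s = sqrt(sum((x - mean)^2)/(n-1)) = 1.2387765
u_A = s / sqrt(n) = 1.2387765 / sqrt(8) = 0.43797363
u_B1 = 0.165 / sqrt(2) = 0.11667262
u_B2 = 1.223 / sqrt(3) = 0.70609938
uc = sqrt(0.43797363^2 + 0.11667262^2 + 0.70609938^2) = 0.83905288
U = k * uc = 2 * 0.83905288
U = 1.6781

1.6781


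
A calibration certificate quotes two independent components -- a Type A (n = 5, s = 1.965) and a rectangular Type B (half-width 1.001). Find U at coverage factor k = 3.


u_A = s / sqrt(n) = 1.965 / sqrt(5) = 0.87877472
u_B = half_width / sqrt(3) = 1.001 / sqrt(3) = 0.57792762
uc = sqrt(u_A^2 + u_B^2) = sqrt(0.87877472^2 + 0.57792762^2) = 1.051782
U = k * uc = 3 * 1.051782
U = 3.1553

3.1553


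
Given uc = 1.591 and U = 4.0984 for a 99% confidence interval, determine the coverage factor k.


k = U / uc
k = 4.0984 / 1.591
k = 2.576

2.576


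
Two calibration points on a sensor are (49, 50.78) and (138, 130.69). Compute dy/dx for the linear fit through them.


slope = (y2 - y1) / (x2 - x1)
= (130.69 - 50.78) / (138 - 49)
= 79.9100 / 89
= 0.8979

0.8979


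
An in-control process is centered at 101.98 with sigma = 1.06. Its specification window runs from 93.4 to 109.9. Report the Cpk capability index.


Cpu = (USL - mean) / (3*sigma) = (109.9 - 101.98) / (3*1.06) = 2.4906
Cpl = (mean - LSL) / (3*sigma) = (101.98 - 93.4) / (3*1.06) = 2.6981
Cpk = min(Cpu, Cpl) = 2.4906

2.4906


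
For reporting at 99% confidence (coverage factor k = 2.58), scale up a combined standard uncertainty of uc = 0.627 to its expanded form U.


U = k * uc
U = 2.58 * 0.627
U = 1.6177

1.6177


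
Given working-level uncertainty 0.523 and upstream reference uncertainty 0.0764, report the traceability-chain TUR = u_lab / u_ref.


TUR = u_lab / u_ref
= 0.523 / 0.0764
= 6.8455

6.8455


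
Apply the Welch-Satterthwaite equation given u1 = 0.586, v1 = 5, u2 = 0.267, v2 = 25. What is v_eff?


uc = sqrt(u1^2 + u2^2) = sqrt(0.586^2 + 0.267^2) = 0.6439604
v_eff = uc^4 / (u1^4/v1 + u2^4/v2)
= 0.6439604^4 / (0.586^4/5 + 0.267^4/25)
= 0.17196365 / 0.023787447
v_eff = 7.2292

7.2292


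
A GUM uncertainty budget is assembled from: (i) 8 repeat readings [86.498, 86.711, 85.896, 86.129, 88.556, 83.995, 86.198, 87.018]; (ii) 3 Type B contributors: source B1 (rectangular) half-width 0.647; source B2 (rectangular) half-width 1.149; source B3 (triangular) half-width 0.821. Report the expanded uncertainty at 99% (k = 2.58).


mean = (86.498 + 86.711 + 85.896 + 86.129 + 88.556 + 83.995 + 86.198 + 87.018) / 8 = 86.375125
s = sqrt(sum((x - mean)^2)/(n-1)) = 1.2696412
u_A = s / sqrt(n) = 1.2696412 / sqrt(8) = 0.44888595
u_B1 = 0.647 / sqrt(3) = 0.37354562
u_B2 = 1.149 / sqrt(3) = 0.66337546
u_B3 = 0.821 / sqrt(6) = 0.33517185
uc = sqrt(0.44888595^2 + 0.37354562^2 + 0.66337546^2 + 0.33517185^2) = 0.94522066
U = k * uc = 2.58 * 0.94522066
U = 2.4387

2.4387


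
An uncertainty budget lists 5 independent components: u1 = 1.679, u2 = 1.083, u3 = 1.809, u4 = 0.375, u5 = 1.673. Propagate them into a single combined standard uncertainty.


uc = sqrt(1.679^2 + 1.083^2 + 1.809^2 + 0.375^2 + 1.673^2)
uc = sqrt(10.203965)
uc = 3.1944

3.1944


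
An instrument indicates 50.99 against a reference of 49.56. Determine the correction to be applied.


Correction = standard - reading
= 49.56 - 50.99
= -1.4300

-1.4300


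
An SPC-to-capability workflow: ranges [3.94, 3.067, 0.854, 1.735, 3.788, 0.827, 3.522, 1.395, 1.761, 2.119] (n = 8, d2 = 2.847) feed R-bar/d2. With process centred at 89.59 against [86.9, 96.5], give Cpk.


R_bar = (3.94 + 3.067 + 0.854 + 1.735 + 3.788 + 0.827 + 3.522 + 1.395 + 1.761 + 2.119) / 10 = 2.3008
sigma = R_bar / d2 = 2.3008 / 2.847 = 0.80814893
Cp = (USL - LSL)/(6*sigma) = (96.5 - 86.9)/(6*0.80814893) = 1.9798
Cpu = (96.5 - 89.59)/(3*0.80814893) = 2.8501
Cpl = (89.59 - 86.9)/(3*0.80814893) = 1.1095
Cpk = min(Cpu, Cpl) = 1.1095

1.1095


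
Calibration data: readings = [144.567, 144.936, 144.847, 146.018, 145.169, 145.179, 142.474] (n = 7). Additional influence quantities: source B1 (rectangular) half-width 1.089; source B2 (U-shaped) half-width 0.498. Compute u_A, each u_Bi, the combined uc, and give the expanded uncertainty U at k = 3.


mean = (144.567 + 144.936 + 144.847 + 146.018 + 145.169 + 145.179 + 142.474) / 7 = 144.7414286
s = sqrt(sum((x - mean)^2)/(n-1)) = 1.0973135
u_A = s / sqrt(n) = 1.0973135 / sqrt(7) = 0.41474552
u_B1 = 1.089 / sqrt(3) = 0.62873444
u_B2 = 0.498 / sqrt(2) = 0.35213918
uc = sqrt(0.41474552^2 + 0.62873444^2 + 0.35213918^2) = 0.83145826
U = k * uc = 3 * 0.83145826
U = 2.4944

2.4944


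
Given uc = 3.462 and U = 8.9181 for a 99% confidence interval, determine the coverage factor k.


k = U / uc
k = 8.9181 / 3.462
k = 2.576

2.576


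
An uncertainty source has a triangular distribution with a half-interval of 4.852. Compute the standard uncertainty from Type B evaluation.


u_B = half_width / sqrt(6)
u_B = 4.852 / 2.4494897
u_B = 1.9808

1.9808


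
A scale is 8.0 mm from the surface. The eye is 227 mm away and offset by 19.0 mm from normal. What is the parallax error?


error = h * offset / d
= 8.0 * 19.0 / 227
= 0.6696

0.6696


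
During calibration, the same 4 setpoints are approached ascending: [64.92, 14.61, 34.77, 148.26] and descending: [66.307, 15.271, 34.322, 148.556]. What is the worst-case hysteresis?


|64.92 - 66.307| = 1.3870
|14.61 - 15.271| = 0.6610
|34.77 - 34.322| = 0.4480
|148.26 - 148.556| = 0.2960
hysteresis = max(diffs) = 1.3870

1.3870


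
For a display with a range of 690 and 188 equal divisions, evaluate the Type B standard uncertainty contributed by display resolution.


resolution = range / divisions
resolution = 690 / 188 = 3.6702128
u_res = resolution / (2*sqrt(3))
u_res = 3.6702128 / 3.4641016
u_res = 1.0595

1.0595


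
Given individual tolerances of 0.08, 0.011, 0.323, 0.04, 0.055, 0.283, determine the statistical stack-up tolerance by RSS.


RSS = sqrt(0.08^2 + 0.011^2 + 0.323^2 + 0.04^2 + 0.055^2 + 0.283^2)
= sqrt(0.195564)
= 0.4422

0.4422


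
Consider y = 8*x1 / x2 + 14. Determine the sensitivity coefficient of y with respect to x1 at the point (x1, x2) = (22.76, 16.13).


y = 8*x1 / x2 + 14
dy/dx1 = 8/x2
Evaluate at x2 = 16.13: c1 = 8 / 16.13
c1 = 0.4960

0.4960


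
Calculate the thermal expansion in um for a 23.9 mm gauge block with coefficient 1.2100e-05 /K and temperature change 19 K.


dL = L * alpha * dT
= 23.9 * 1.2100e-05 * 19
= 0.0054946 mm
dL_um = 0.0054946 * 1000 = 5.4946 um

5.4946


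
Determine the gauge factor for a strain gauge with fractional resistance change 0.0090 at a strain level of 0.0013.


GF = (dR/R) / epsilon
= 0.0090 / 0.0013
= 6.9231

6.9231


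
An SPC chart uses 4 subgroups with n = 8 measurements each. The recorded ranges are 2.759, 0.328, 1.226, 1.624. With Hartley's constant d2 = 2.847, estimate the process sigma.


R_bar = (2.759 + 0.328 + 1.226 + 1.624) / 4
R_bar = 5.937 / 4 = 1.48425
sigma_hat = R_bar / d2 = 1.48425 / 2.847 = 0.5213

0.5213


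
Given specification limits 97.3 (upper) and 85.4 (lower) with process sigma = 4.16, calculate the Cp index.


Cp = (USL - LSL) / (6 * sigma)
= (97.3 - 85.4) / (6 * 4.16)
= 11.9000 / 24.9600
= 0.4768

0.4768


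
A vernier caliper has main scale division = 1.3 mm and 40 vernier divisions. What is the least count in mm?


LC = MSD / n_div
= 1.3 / 40
= 0.0325

0.0325


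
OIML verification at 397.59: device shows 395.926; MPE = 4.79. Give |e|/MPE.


e = indication - reference = 395.926 - 397.59 = -1.6640
|e| = 1.6640
ratio = |e| / MPE = 1.6640 / 4.79
ratio = 0.3474

0.3474


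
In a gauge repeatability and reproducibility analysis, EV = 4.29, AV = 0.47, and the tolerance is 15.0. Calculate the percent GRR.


GRR = sqrt(EV^2 + AV^2) = sqrt(4.29^2 + 0.47^2) = 4.3156691
%GRR = GRR / tol * 100 = 4.3156691 / 15.0 * 100
%GRR = 28.7711

28.7711


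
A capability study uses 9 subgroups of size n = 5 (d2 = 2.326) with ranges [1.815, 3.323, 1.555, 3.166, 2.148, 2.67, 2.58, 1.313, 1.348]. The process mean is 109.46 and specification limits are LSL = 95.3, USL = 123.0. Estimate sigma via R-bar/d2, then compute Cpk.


R_bar = (1.815 + 3.323 + 1.555 + 3.166 + 2.148 + 2.67 + 2.58 + 1.313 + 1.348) / 9 = 2.2131111
sigma = R_bar / d2 = 2.2131111 / 2.326 = 0.95146651
Cp = (USL - LSL)/(6*sigma) = (123.0 - 95.3)/(6*0.95146651) = 4.8522
Cpu = (123.0 - 109.46)/(3*0.95146651) = 4.7436
Cpl = (109.46 - 95.3)/(3*0.95146651) = 4.9608
Cpk = min(Cpu, Cpl) = 4.7436

4.7436


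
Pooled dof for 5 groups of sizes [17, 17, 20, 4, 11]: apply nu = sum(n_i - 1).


nu = sum_i (n_i - 1)
nu = ((17 - 1) + (17 - 1) + (20 - 1) + (4 - 1) + (11 - 1))
nu = 16 + 16 + 19 + 3 + 10
nu = 64

64


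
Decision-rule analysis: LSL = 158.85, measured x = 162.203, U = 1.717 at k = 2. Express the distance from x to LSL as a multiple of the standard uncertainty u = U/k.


u = U / k = 1.717 / 2 = 0.8585
margin = |LSL - x| = |158.85 - 162.203| = 3.353
z = margin / u = 3.353 / 0.8585
z = 3.9056

3.9056


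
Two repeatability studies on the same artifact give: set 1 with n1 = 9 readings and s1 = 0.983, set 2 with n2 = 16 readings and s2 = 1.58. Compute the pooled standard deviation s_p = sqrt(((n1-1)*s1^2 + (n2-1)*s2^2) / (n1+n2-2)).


s_p = sqrt(((n1-1)*s1^2 + (n2-1)*s2^2) / (n1+n2-2))
numerator = (9-1)*0.983^2 + (16-1)*1.58^2 = 7.730312 + 37.446 = 45.176312
denominator = 9 + 16 - 2 = 23
s_p^2 = 45.176312 / 23 = 1.9641875
s_p = sqrt(1.9641875) = 1.4015

1.4015


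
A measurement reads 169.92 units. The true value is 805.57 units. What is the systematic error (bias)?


Systematic error = measured - true
= 169.92 - 805.57
= -635.6500

-635.6500


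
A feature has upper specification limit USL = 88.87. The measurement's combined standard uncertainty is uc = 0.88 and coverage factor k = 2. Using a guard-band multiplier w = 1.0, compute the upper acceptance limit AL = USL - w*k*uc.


U = k * uc = 2 * 0.88 = 1.76
guard band g = w * U = 1.0 * 1.76 = 1.76
AL = USL - g = 88.87 - 1.76
AL = 87.1100

87.1100


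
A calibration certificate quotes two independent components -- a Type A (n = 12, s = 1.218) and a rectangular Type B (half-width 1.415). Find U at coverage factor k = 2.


u_A = s / sqrt(n) = 1.218 / sqrt(12) = 0.35160631
u_B = half_width / sqrt(3) = 1.415 / sqrt(3) = 0.81695063
uc = sqrt(u_A^2 + u_B^2) = sqrt(0.35160631^2 + 0.81695063^2) = 0.88940167
U = k * uc = 2 * 0.88940167
U = 1.7788

1.7788


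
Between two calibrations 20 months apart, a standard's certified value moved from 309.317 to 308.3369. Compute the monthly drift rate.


rate = (v2 - v1) / months
= (308.3369 - 309.317) / 20
= -0.9801 / 20
= -0.0490

-0.0490


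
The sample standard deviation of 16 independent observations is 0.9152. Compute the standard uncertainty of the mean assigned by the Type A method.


u_A = s / sqrt(n)
u_A = 0.9152 / sqrt(16)
u_A = 0.9152 / 4
u_A = 0.2288

0.2288


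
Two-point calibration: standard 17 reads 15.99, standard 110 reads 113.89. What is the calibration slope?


slope = (y2 - y1) / (x2 - x1)
= (113.89 - 15.99) / (110 - 17)
= 97.9000 / 93
= 1.0527

1.0527


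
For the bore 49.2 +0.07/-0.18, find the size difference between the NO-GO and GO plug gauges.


GO = nominal - lower_tol (smallest hole = maximum material condition)
GO = 49.2 - 0.18 = 49.02
NO-GO = nominal + upper_tol (largest hole = least material condition)
NO-GO = 49.2 + 0.07 = 49.27
spread = NO-GO - GO = 49.27 - 49.02 = 0.2500

0.2500


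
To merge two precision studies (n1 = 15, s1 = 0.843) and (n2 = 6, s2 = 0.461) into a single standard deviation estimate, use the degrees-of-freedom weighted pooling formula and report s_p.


s_p = sqrt(((n1-1)*s1^2 + (n2-1)*s2^2) / (n1+n2-2))
numerator = (15-1)*0.843^2 + (6-1)*0.461^2 = 9.949086 + 1.062605 = 11.011691
denominator = 15 + 6 - 2 = 19
s_p^2 = 11.011691 / 19 = 0.57956268
s_p = sqrt(0.57956268) = 0.7613

0.7613


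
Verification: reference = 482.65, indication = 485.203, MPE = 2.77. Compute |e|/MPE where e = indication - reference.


e = indication - reference = 485.203 - 482.65 = 2.5530
|e| = 2.5530
ratio = |e| / MPE = 2.5530 / 2.77
ratio = 0.9217

0.9217


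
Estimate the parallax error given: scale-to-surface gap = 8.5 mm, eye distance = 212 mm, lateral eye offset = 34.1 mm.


error = h * offset / d
= 8.5 * 34.1 / 212
= 1.3672

1.3672


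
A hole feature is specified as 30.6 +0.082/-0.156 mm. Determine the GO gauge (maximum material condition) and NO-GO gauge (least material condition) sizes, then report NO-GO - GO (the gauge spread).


GO = nominal - lower_tol (smallest hole = maximum material condition)
GO = 30.6 - 0.156 = 30.444
NO-GO = nominal + upper_tol (largest hole = least material condition)
NO-GO = 30.6 + 0.082 = 30.682
spread = NO-GO - GO = 30.682 - 30.444 = 0.2380

0.2380


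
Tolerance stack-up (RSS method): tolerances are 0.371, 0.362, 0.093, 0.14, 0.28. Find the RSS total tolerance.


RSS = sqrt(0.371^2 + 0.362^2 + 0.093^2 + 0.14^2 + 0.28^2)
= sqrt(0.375334)
= 0.6126

0.6126


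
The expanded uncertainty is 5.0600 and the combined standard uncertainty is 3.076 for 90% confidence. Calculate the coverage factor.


k = U / uc
k = 5.0600 / 3.076
k = 1.645

1.645


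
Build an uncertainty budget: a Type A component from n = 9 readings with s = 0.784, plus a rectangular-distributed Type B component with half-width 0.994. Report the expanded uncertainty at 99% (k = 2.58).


u_A = s / sqrt(n) = 0.784 / sqrt(9) = 0.26133333
u_B = half_width / sqrt(3) = 0.994 / sqrt(3) = 0.57388617
uc = sqrt(u_A^2 + u_B^2) = sqrt(0.26133333^2 + 0.57388617^2) = 0.63058738
U = k * uc = 2.58 * 0.63058738
U = 1.6269

1.6269


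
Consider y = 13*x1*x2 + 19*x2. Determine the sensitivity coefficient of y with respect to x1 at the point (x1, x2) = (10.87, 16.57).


y = 13*x1*x2 + 19*x2
dy/dx1 = 13*x2
Evaluate at x2 = 16.57: c1 = 13 * 16.57
c1 = 215.4100

215.4100


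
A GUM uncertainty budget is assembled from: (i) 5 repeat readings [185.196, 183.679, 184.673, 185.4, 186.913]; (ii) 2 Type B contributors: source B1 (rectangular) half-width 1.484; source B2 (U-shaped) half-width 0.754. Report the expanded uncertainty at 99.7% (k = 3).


mean = (185.196 + 183.679 + 184.673 + 185.4 + 186.913) / 5 = 185.1722
s = sqrt(sum((x - mean)^2)/(n-1)) = 1.1791619
u_A = s / sqrt(n) = 1.1791619 / sqrt(5) = 0.52733723
u_B1 = 1.484 / sqrt(3) = 0.8567878
u_B2 = 0.754 / sqrt(2) = 0.53315851
uc = sqrt(0.52733723^2 + 0.8567878^2 + 0.53315851^2) = 1.1386079
U = k * uc = 3 * 1.1386079
U = 3.4158

3.4158


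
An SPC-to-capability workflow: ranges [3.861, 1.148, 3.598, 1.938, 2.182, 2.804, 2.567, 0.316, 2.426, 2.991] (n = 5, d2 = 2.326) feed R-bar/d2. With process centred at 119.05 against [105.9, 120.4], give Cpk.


R_bar = (3.861 + 1.148 + 3.598 + 1.938 + 2.182 + 2.804 + 2.567 + 0.316 + 2.426 + 2.991) / 10 = 2.3831
sigma = R_bar / d2 = 2.3831 / 2.326 = 1.0245486
Cp = (USL - LSL)/(6*sigma) = (120.4 - 105.9)/(6*1.0245486) = 2.3588
Cpu = (120.4 - 119.05)/(3*1.0245486) = 0.4392
Cpl = (119.05 - 105.9)/(3*1.0245486) = 4.2783
Cpk = min(Cpu, Cpl) = 0.4392

0.4392


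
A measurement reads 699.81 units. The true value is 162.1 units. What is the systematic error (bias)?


Systematic error = measured - true
= 699.81 - 162.1
= 537.7100

537.7100


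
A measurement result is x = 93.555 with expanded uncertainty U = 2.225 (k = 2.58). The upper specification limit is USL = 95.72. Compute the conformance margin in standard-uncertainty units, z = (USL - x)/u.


u = U / k = 2.225 / 2.58 = 0.8624031
margin = |USL - x| = |95.72 - 93.555| = 2.165
z = margin / u = 2.165 / 0.8624031
z = 2.5104

2.5104


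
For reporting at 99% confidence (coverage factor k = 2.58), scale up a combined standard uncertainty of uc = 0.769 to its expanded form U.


U = k * uc
U = 2.58 * 0.769
U = 1.9840

1.9840


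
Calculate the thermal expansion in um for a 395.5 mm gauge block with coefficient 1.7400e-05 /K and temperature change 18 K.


dL = L * alpha * dT
= 395.5 * 1.7400e-05 * 18
= 0.1238706 mm
dL_um = 0.1238706 * 1000 = 123.8706 um

123.8706


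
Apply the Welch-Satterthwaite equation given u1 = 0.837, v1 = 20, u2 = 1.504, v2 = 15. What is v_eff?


uc = sqrt(u1^2 + u2^2) = sqrt(0.837^2 + 1.504^2) = 1.7212161
v_eff = uc^4 / (u1^4/v1 + u2^4/v2)
= 1.7212161^4 / (0.837^4/20 + 1.504^4/15)
= 8.7769091 / 0.36565427
v_eff = 24.0033

24.0033


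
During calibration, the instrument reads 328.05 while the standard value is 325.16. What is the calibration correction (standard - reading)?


Correction = standard - reading
= 325.16 - 328.05
= -2.8900

-2.8900


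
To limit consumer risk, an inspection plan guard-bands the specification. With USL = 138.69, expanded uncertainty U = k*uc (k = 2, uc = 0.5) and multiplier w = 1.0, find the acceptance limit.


U = k * uc = 2 * 0.5 = 1
guard band g = w * U = 1.0 * 1 = 1
AL = USL - g = 138.69 - 1
AL = 137.6900

137.6900


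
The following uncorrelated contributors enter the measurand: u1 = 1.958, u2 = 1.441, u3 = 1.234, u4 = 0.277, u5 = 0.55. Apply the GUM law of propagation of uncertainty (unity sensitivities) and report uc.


uc = sqrt(1.958^2 + 1.441^2 + 1.234^2 + 0.277^2 + 0.55^2)
uc = sqrt(7.81223)
uc = 2.7950

2.7950


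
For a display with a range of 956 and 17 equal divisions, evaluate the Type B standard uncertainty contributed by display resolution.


resolution = range / divisions
resolution = 956 / 17 = 56.235294
u_res = resolution / (2*sqrt(3))
u_res = 56.235294 / 3.4641016
u_res = 16.2337

16.2337


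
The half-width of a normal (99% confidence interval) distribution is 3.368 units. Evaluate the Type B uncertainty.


u_B = half_width / 2.576
u_B = 3.368 / 2.576
u_B = 1.3075

1.3075


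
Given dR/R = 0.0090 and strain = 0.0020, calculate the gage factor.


GF = (dR/R) / epsilon
= 0.0090 / 0.0020
= 4.5000

4.5000


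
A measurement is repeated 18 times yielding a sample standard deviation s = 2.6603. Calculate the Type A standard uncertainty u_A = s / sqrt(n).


u_A = s / sqrt(n)
u_A = 2.6603 / sqrt(18)
u_A = 2.6603 / 4.2426407
u_A = 0.6270

0.6270


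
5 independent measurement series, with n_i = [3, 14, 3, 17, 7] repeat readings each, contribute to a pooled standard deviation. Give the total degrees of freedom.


nu = sum_i (n_i - 1)
nu = ((3 - 1) + (14 - 1) + (3 - 1) + (17 - 1) + (7 - 1))
nu = 2 + 13 + 2 + 16 + 6
nu = 39

39


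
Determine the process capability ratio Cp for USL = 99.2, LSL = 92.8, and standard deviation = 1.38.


Cp = (USL - LSL) / (6 * sigma)
= (99.2 - 92.8) / (6 * 1.38)
= 6.4000 / 8.2800
= 0.7729

0.7729


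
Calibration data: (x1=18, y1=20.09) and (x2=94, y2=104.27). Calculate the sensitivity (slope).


slope = (y2 - y1) / (x2 - x1)
= (104.27 - 20.09) / (94 - 18)
= 84.1800 / 76
= 1.1076

1.1076


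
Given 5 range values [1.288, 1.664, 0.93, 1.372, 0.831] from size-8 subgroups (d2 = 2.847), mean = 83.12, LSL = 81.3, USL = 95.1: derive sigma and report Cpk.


R_bar = (1.288 + 1.664 + 0.93 + 1.372 + 0.831) / 5 = 1.217
sigma = R_bar / d2 = 1.217 / 2.847 = 0.42746751
Cp = (USL - LSL)/(6*sigma) = (95.1 - 81.3)/(6*0.42746751) = 5.3805
Cpu = (95.1 - 83.12)/(3*0.42746751) = 9.3418
Cpl = (83.12 - 81.3)/(3*0.42746751) = 1.4192
Cpk = min(Cpu, Cpl) = 1.4192

1.4192


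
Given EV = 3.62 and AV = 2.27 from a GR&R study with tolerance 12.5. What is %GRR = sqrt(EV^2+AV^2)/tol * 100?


GRR = sqrt(EV^2 + AV^2) = sqrt(3.62^2 + 2.27^2) = 4.2728562
%GRR = GRR / tol * 100 = 4.2728562 / 12.5 * 100
%GRR = 34.1828

34.1828


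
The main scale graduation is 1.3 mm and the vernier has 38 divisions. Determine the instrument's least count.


LC = MSD / n_div
= 1.3 / 38
= 0.0342

0.0342


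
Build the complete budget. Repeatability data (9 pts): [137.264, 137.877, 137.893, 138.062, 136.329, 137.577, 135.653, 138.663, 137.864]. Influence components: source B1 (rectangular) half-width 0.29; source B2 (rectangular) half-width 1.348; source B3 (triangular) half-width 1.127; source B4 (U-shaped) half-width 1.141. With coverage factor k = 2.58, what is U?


mean = (137.264 + 137.877 + 137.893 + 138.062 + 136.329 + 137.577 + 135.653 + 138.663 + 137.864) / 9 = 137.4646667
s = sqrt(sum((x - mean)^2)/(n-1)) = 0.93076084
u_A = s / sqrt(n) = 0.93076084 / sqrt(9) = 0.31025361
u_B1 = 0.29 / sqrt(3) = 0.16743158
u_B2 = 1.348 / sqrt(3) = 0.77826816
u_B3 = 1.127 / sqrt(6) = 0.46009582
u_B4 = 1.141 / sqrt(2) = 0.80680884
uc = sqrt(0.31025361^2 + 0.16743158^2 + 0.77826816^2 + 0.46009582^2 + 0.80680884^2) = 1.2619907
U = k * uc = 2.58 * 1.2619907
U = 3.2559

3.2559


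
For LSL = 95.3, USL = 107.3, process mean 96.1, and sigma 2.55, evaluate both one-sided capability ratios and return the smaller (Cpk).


Cpu = (USL - mean) / (3*sigma) = (107.3 - 96.1) / (3*2.55) = 1.4641
Cpl = (mean - LSL) / (3*sigma) = (96.1 - 95.3) / (3*2.55) = 0.1046
Cpk = min(Cpu, Cpl) = 0.1046

0.1046


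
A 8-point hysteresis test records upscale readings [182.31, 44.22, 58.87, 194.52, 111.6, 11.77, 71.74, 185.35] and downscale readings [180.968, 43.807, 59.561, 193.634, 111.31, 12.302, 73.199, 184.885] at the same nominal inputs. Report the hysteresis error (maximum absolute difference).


|182.31 - 180.968| = 1.3420
|44.22 - 43.807| = 0.4130
|58.87 - 59.561| = 0.6910
|194.52 - 193.634| = 0.8860
|111.6 - 111.31| = 0.2900
|11.77 - 12.302| = 0.5320
|71.74 - 73.199| = 1.4590
|185.35 - 184.885| = 0.4650
hysteresis = max(diffs) = 1.4590

1.4590


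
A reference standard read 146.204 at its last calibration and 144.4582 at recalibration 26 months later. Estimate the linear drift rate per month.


rate = (v2 - v1) / months
= (144.4582 - 146.204) / 26
= -1.7458 / 26
= -0.0671

-0.0671


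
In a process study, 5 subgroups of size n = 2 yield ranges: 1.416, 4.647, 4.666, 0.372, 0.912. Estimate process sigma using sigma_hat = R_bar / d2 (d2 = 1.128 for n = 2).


R_bar = (1.416 + 4.647 + 4.666 + 0.372 + 0.912) / 5
R_bar = 12.013 / 5 = 2.4026
sigma_hat = R_bar / d2 = 2.4026 / 1.128 = 2.1300

2.1300


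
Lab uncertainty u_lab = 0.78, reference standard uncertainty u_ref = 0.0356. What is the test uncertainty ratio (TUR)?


TUR = u_lab / u_ref
= 0.78 / 0.0356
= 21.9101

21.9101


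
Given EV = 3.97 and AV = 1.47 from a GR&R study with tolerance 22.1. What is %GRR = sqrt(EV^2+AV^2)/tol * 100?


GRR = sqrt(EV^2 + AV^2) = sqrt(3.97^2 + 1.47^2) = 4.2334147
%GRR = GRR / tol * 100 = 4.2334147 / 22.1 * 100
%GRR = 19.1557

19.1557


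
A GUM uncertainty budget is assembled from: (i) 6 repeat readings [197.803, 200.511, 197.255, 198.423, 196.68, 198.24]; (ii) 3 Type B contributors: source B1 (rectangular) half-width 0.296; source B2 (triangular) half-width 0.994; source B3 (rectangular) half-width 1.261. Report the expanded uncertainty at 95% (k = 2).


mean = (197.803 + 200.511 + 197.255 + 198.423 + 196.68 + 198.24) / 6 = 198.152
s = sqrt(sum((x - mean)^2)/(n-1)) = 1.3220635
u_A = s / sqrt(n) = 1.3220635 / sqrt(6) = 0.53973016
u_B1 = 0.296 / sqrt(3) = 0.17089568
u_B2 = 0.994 / sqrt(6) = 0.4057988
u_B3 = 1.261 / sqrt(3) = 0.72803869
uc = sqrt(0.53973016^2 + 0.17089568^2 + 0.4057988^2 + 0.72803869^2) = 1.0075847
U = k * uc = 2 * 1.0075847
U = 2.0152

2.0152


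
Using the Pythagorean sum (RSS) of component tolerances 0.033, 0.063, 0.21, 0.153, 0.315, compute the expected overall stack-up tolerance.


RSS = sqrt(0.033^2 + 0.063^2 + 0.21^2 + 0.153^2 + 0.315^2)
= sqrt(0.171792)
= 0.4145

0.4145


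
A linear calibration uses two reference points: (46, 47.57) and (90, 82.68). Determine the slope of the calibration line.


slope = (y2 - y1) / (x2 - x1)
= (82.68 - 47.57) / (90 - 46)
= 35.1100 / 44
= 0.7980

0.7980


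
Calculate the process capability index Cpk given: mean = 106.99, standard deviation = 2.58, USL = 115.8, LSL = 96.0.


Cpu = (USL - mean) / (3*sigma) = (115.8 - 106.99) / (3*2.58) = 1.1382
Cpl = (mean - LSL) / (3*sigma) = (106.99 - 96.0) / (3*2.58) = 1.4199
Cpk = min(Cpu, Cpl) = 1.1382

1.1382


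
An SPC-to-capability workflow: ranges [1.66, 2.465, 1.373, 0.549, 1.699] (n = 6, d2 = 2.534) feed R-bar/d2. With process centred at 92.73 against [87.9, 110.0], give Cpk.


R_bar = (1.66 + 2.465 + 1.373 + 0.549 + 1.699) / 5 = 1.5492
sigma = R_bar / d2 = 1.5492 / 2.534 = 0.61136543
Cp = (USL - LSL)/(6*sigma) = (110.0 - 87.9)/(6*0.61136543) = 6.0248
Cpu = (110.0 - 92.73)/(3*0.61136543) = 9.4161
Cpl = (92.73 - 87.9)/(3*0.61136543) = 2.6334
Cpk = min(Cpu, Cpl) = 2.6334

2.6334
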